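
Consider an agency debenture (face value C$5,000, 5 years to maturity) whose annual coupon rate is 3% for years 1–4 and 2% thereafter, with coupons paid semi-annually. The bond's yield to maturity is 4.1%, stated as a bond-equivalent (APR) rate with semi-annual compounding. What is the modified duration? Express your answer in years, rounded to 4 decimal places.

4.5757 years

Periodic yield y = 0.0205. First find Macaulay duration:
  t   CF        PV=CF/(1+0.0205)^t    t·PV
  1        75.00        73.4934        73.4934
  2        75.00        72.0170       144.0341
  3        75.00        70.5703       211.7110
  4        75.00        69.1527       276.6109
  5        75.00        67.7636       338.8178
  6        75.00        66.4023       398.4139
  7        75.00        65.0684       455.4789
  8        75.00        63.7613       510.0904
  9        50.00        41.6536       374.8827
  10    5,050.00     4,122.5059    41,225.0592
  Σ                  4,712.3886    44,008.5922
P = 4,712.3886; Macaulay duration = 44,008.5922 / 4,712.3886 = 9.33891 half-year periods = 4.66946 years.
Modified duration = D_Mac / (1 + y) = 4.66946 / 1.0205 = 4.57566 years.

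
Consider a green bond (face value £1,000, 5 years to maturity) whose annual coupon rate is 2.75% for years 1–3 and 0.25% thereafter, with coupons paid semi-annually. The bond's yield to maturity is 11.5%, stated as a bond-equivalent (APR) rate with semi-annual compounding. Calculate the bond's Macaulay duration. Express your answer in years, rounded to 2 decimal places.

4.64 years

Periodic yield y = 0.0575. Discount each cash flow and weight by its period:
  t   CF        PV=CF/(1+0.0575)^t    t·PV
  1        13.75        13.0024        13.0024
  2        13.75        12.2954        24.5908
  3        13.75        11.6268        34.8805
  4        13.75        10.9946        43.9786
  5        13.75        10.3968        51.9841
  6        13.75         9.8315        58.9891
  7         1.25         0.8452         5.9162
  8         1.25         0.7992         6.3938
  9         1.25         0.7558         6.8019
  10    1,001.25       572.4516     5,724.5159
  Σ                    642.9993     5,971.0533
Price P = Σ PV = 642.9993.
Macaulay duration = Σ(t·PV) / P = 5,971.0533 / 642.9993 = 9.28625 half-year periods.
In years: 9.28625 / 2 = 4.64313 years.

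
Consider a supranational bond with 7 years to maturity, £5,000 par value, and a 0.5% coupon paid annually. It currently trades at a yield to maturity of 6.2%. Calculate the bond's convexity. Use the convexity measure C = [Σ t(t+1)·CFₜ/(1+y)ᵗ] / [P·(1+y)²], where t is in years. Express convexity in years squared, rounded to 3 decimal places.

48.426

With y = 0.062:
  t   CF        PV=CF/(1+0.062)^t    t·PV        t(t+1)·PV
  1        25.00        23.5405        23.5405          47.0810
  2        25.00        22.1662        44.3324         132.9971
  3        25.00        20.8721        62.6163         250.4654
  4        25.00        19.6536        78.6144         393.0718
  5        25.00        18.5062        92.5310         555.1862
  6        25.00        17.4258       104.5548         731.8839
  7     5,025.00     3,298.1048    23,086.7335     184,693.8676
  Σ                  3,420.2692    23,492.9229     186,804.5531
P = 3,420.2692.
Convexity = Σ t(t+1)·PV / [P·(1+y)²] = 186,804.5531 / (3,420.2692 × 1.127844) = 48.42595.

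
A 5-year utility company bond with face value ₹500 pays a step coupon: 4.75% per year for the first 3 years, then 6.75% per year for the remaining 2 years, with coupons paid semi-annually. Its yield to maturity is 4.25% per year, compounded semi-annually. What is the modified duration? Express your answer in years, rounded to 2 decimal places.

Periodic yield y = 0.02125. First find Macaulay duration:
  t   CF        PV=CF/(1+0.02125)^t    t·PV
  1       11.875        11.6279        11.6279
  2       11.875        11.3860        22.7719
  3       11.875        11.1490        33.4471
  4       11.875        10.9171        43.6682
  5       11.875        10.6899        53.4495
  6       11.875        10.4675        62.8047
  7       16.875        14.5653       101.9571
  8       16.875        14.2622       114.0978
  9       16.875        13.9655       125.6891
  10     516.875       418.8561     4,188.5609
  Σ                    527.8864     4,758.0742
P = 527.8864; Macaulay duration = 4,758.0742 / 527.8864 = 9.01344 half-year periods = 4.50672 years.
Modified duration = D_Mac / (1 + y) = 4.50672 / 1.02125 = 4.41295 years.

4.41 years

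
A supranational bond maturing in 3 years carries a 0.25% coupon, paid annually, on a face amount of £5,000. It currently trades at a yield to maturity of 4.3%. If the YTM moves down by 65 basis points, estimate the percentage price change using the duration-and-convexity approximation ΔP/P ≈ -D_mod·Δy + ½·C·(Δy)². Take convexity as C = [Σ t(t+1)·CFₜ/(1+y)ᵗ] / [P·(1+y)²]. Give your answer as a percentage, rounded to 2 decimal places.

+1.89%

With y = 0.043:
  t   CF        PV=CF/(1+0.043)^t    t·PV        t(t+1)·PV
  1        12.50        11.9847        11.9847          23.9693
  2        12.50        11.4906        22.9811          68.9434
  3     5,012.50     4,417.7533    13,253.2599      53,013.0396
  Σ                  4,441.2285    13,288.2257      53,105.9524
P = 4,441.2285; D_Mac = 2.99202 yrs; D_mod = 2.86866 yrs; C = 10.99187.
Duration effect: -2.86866 × (-0.0065) = +0.018646
Convexity effect: 0.5 × 10.99187 × (-0.0065)² = +0.0002322
ΔP/P ≈ +0.018646 + 0.0002322 = +0.018879 = +1.8879%.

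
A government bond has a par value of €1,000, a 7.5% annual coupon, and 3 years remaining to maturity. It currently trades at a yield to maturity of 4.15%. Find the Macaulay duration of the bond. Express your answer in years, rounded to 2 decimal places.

2.80 years

Periodic yield y = 0.0415. Discount each cash flow and weight by its year:
  t   CF        PV=CF/(1+0.0415)^t    t·PV
  1        75.00        72.0115        72.0115
  2        75.00        69.1421       138.2842
  3     1,075.00       951.5479     2,854.6436
  Σ                  1,092.7015     3,064.9394
Price P = Σ PV = 1,092.7015.
Macaulay duration = Σ(t·PV) / P = 3,064.9394 / 1,092.7015 = 2.80492 years.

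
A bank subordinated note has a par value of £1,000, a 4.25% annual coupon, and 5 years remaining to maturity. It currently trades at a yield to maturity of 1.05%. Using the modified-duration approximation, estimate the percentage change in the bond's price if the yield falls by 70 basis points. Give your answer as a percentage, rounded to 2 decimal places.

Periodic yield y = 0.0105. Modified duration first:
  t   CF        PV=CF/(1+0.0105)^t    t·PV
  1        42.50        42.0584        42.0584
  2        42.50        41.6214        83.2427
  3        42.50        41.1889       123.5666
  4        42.50        40.7609       163.0436
  5     1,042.50       989.4514     4,947.2571
  Σ                  1,155.0809     5,359.1684
P = 1,155.0809; D_Mac = 4.63965 yrs; D_mod = 4.63965/(1+0.0105) = 4.59144 yrs.
ΔP/P ≈ -D_mod · Δy = -4.59144 × (-0.007) = +0.032140 = +3.2140%.

+3.21%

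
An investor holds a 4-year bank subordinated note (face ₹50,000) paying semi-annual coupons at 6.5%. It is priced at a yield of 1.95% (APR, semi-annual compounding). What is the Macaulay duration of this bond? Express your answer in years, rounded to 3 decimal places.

3.624 years

Periodic yield y = 0.00975. Discount each cash flow and weight by its period:
  t   CF        PV=CF/(1+0.00975)^t    t·PV
  1     1,625.00     1,609.3092     1,609.3092
  2     1,625.00     1,593.7700     3,187.5400
  3     1,625.00     1,578.3808     4,735.1423
  4     1,625.00     1,563.1401     6,252.5606
  5     1,625.00     1,548.0467     7,740.2335
  6     1,625.00     1,533.0990     9,198.5939
  7     1,625.00     1,518.2956    10,628.0692
  8    51,625.00    47,769.3322   382,154.6575
  Σ                 58,713.3736   425,506.1061
Price P = Σ PV = 58,713.3736.
Macaulay duration = Σ(t·PV) / P = 425,506.1061 / 58,713.3736 = 7.24718 half-year periods.
In years: 7.24718 / 2 = 3.62359 years.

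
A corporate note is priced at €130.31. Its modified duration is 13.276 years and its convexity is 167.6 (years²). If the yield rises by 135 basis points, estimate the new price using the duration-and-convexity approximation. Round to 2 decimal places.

Duration effect: -D_mod·Δy = -13.276 × (+0.0135) = -0.179226
Convexity effect: ½·C·(Δy)² = 0.5 × 167.6 × (0.0135)² = +0.01527255
ΔP/P ≈ -0.179226 + 0.01527255 = -0.16395345
New price ≈ 130.31 × (1 - 0.16395345) = 108.9452259305.

€108.95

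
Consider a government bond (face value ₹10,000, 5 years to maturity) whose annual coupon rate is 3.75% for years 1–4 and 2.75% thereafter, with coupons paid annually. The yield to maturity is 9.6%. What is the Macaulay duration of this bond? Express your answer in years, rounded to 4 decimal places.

Periodic yield y = 0.096. Discount each cash flow and weight by its year:
  t   CF        PV=CF/(1+0.096)^t    t·PV
  1       375.00       342.1533       342.1533
  2       375.00       312.1837       624.3673
  3       375.00       284.8391       854.5173
  4       375.00       259.8897     1,039.5588
  5    10,275.00     6,497.2423    32,486.2113
  Σ                  7,696.3080    35,346.8079
Price P = Σ PV = 7,696.3080.
Macaulay duration = Σ(t·PV) / P = 35,346.8079 / 7,696.3080 = 4.59270 years.

4.5927 years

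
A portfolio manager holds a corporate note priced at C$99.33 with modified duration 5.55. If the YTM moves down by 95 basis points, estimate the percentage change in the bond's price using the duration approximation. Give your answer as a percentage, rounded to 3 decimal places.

+5.273%

Duration approximation: ΔP/P ≈ -D_mod · Δy = -5.55 × (-0.0095) = +0.052725.
As a percentage: +5.2725%.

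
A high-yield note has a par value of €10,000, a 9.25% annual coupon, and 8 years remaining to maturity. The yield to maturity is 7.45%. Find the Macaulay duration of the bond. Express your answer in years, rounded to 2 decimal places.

Periodic yield y = 0.0745. Discount each cash flow and weight by its year:
  t   CF        PV=CF/(1+0.0745)^t    t·PV
  1       925.00       860.8655       860.8655
  2       925.00       801.1778     1,602.3555
  3       925.00       745.6285     2,236.8854
  4       925.00       693.9306     2,775.7225
  5       925.00       645.8172     3,229.0862
  6       925.00       601.0398     3,606.2387
  7       925.00       559.3669     3,915.5686
  8    10,925.00     6,148.5129    49,188.1030
  Σ                 11,056.3392    67,414.8254
Price P = Σ PV = 11,056.3392.
Macaulay duration = Σ(t·PV) / P = 67,414.8254 / 11,056.3392 = 6.09739 years.

6.10 years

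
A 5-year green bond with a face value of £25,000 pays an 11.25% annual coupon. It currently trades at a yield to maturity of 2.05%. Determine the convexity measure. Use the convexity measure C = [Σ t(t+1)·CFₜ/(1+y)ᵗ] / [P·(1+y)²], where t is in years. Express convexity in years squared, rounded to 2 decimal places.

With y = 0.0205:
  t   CF        PV=CF/(1+0.0205)^t    t·PV        t(t+1)·PV
  1     2,812.50     2,756.0020     2,756.0020       5,512.0039
  2     2,812.50     2,700.6389     5,401.2777      16,203.8332
  3     2,812.50     2,646.3879     7,939.1637      31,756.6549
  4     2,812.50     2,593.2268    10,372.9070      51,864.5352
  5    27,812.50    25,128.9871   125,644.9354     753,869.6124
  Σ                 35,825.2426   152,114.2859     859,206.6397
P = 35,825.2426.
Convexity = Σ t(t+1)·PV / [P·(1+y)²] = 859,206.6397 / (35,825.2426 × 1.041420) = 23.02939.

23.03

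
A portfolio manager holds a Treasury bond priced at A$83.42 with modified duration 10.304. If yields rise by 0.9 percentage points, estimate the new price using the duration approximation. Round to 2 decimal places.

A$75.68

Duration approximation: ΔP/P ≈ -D_mod · Δy = -10.304 × (+0.009) = -0.092736.
New price ≈ 83.42 × (1 - 0.092736) = 75.68396288.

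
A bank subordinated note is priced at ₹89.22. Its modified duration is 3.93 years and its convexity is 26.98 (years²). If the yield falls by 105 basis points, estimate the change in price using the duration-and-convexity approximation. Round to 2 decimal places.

Duration effect: -D_mod·Δy = -3.93 × (-0.0105) = +0.041265
Convexity effect: ½·C·(Δy)² = 0.5 × 26.98 × (-0.0105)² = +0.0014872725
ΔP/P ≈ +0.041265 + 0.0014872725 = +0.0427522725
ΔP ≈ 89.22 × (+0.0427522725) = +3.81435775245.

+₹3.81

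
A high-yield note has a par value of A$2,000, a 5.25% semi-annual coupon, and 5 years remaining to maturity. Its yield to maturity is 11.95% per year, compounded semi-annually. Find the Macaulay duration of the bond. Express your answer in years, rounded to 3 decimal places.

4.361 years

Periodic yield y = 0.05975. Discount each cash flow and weight by its period:
  t   CF        PV=CF/(1+0.05975)^t    t·PV
  1        52.50        49.5400        49.5400
  2        52.50        46.7469        93.4937
  3        52.50        44.1112       132.3336
  4        52.50        41.6242       166.4967
  5        52.50        39.2773       196.3867
  6        52.50        37.0628       222.3771
  7        52.50        34.9732       244.8124
  8        52.50        33.0014       264.0109
  9        52.50        31.1407       280.2664
  10    2,052.50     1,148.8119    11,488.1187
  Σ                  1,506.2896    13,137.8362
Price P = Σ PV = 1,506.2896.
Macaulay duration = Σ(t·PV) / P = 13,137.8362 / 1,506.2896 = 8.72199 half-year periods.
In years: 8.72199 / 2 = 4.36099 years.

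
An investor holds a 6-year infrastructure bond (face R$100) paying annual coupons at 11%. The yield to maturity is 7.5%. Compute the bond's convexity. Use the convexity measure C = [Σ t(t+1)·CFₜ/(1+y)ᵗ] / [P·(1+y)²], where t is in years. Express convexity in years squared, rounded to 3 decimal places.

With y = 0.075:
  t   CF        PV=CF/(1+0.075)^t    t·PV        t(t+1)·PV
  1        11.00        10.2326        10.2326          20.4651
  2        11.00         9.5187        19.0373          57.1120
  3        11.00         8.8546        26.5637         106.2548
  4        11.00         8.2368        32.9472         164.7361
  5        11.00         7.6621        38.3107         229.8643
  6       111.00        71.9237       431.5424       3,020.7966
  Σ                    116.4285       558.6339       3,599.2289
P = 116.4285.
Convexity = Σ t(t+1)·PV / [P·(1+y)²] = 3,599.2289 / (116.4285 × 1.155625) = 26.75059.

26.751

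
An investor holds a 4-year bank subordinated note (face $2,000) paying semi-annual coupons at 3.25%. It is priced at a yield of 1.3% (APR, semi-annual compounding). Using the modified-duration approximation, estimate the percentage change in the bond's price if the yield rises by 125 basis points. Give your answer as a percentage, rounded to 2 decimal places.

Periodic yield y = 0.0065. Modified duration first:
  t   CF        PV=CF/(1+0.0065)^t    t·PV
  1        32.50        32.2901        32.2901
  2        32.50        32.0816        64.1632
  3        32.50        31.8744        95.6232
  4        32.50        31.6686       126.6742
  5        32.50        31.4640       157.3202
  6        32.50        31.2608       187.5651
  7        32.50        31.0590       217.4127
  8     2,032.50     1,929.8356    15,438.6850
  Σ                  2,151.5341    16,319.7337
P = 2,151.5341; D_Mac = 7.58516 half-year periods = 3.79258 yrs; D_mod = 3.79258/(1+0.0065) = 3.76809 yrs.
ΔP/P ≈ -D_mod · Δy = -3.76809 × (+0.0125) = -0.047101 = -4.7101%.

-4.71%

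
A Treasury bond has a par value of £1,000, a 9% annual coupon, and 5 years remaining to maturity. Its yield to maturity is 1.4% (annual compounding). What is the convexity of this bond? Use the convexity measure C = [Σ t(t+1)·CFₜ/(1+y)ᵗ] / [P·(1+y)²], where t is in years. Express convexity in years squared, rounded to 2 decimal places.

24.19

With y = 0.014:
  t   CF        PV=CF/(1+0.014)^t    t·PV        t(t+1)·PV
  1        90.00        88.7574        88.7574         177.5148
  2        90.00        87.5319       175.0639         525.1917
  3        90.00        86.3234       258.9703       1,035.8811
  4        90.00        85.1316       340.5263       1,702.6316
  5     1,090.00     1,016.8028     5,084.0139      30,504.0833
  Σ                  1,364.5471     5,947.3318      33,945.3024
P = 1,364.5471.
Convexity = Σ t(t+1)·PV / [P·(1+y)²] = 33,945.3024 / (1,364.5471 × 1.028196) = 24.19442.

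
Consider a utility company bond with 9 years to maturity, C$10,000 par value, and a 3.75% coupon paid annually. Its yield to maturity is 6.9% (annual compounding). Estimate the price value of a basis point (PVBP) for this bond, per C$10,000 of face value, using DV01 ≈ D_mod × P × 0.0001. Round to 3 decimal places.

C$5.664

Periodic yield y = 0.069.
  t   CF        PV=CF/(1+0.069)^t    t·PV
  1       375.00       350.7951       350.7951
  2       375.00       328.1526       656.3052
  3       375.00       306.9716       920.9147
  4       375.00       287.1577     1,148.6307
  5       375.00       268.6227     1,343.1136
  6       375.00       251.2841     1,507.7047
  7       375.00       235.0647     1,645.4526
  8       375.00       219.8921     1,759.1368
  9    10,375.00     5,691.0023    51,219.0204
  Σ                  7,938.9429    60,551.0739
P = 7,938.9429; D_Mac = 7.62710 yrs; D_mod = 7.13479 yrs.
DV01 ≈ 7.13479 × 7,938.9429 × 0.0001 = 5.664273.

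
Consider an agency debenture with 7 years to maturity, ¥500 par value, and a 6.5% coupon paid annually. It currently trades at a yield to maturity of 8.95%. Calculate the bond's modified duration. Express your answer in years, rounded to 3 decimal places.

Periodic yield y = 0.0895. First find Macaulay duration:
  t   CF        PV=CF/(1+0.0895)^t    t·PV
  1        32.50        29.8302        29.8302
  2        32.50        27.3797        54.7594
  3        32.50        25.1305        75.3916
  4        32.50        23.0661        92.2645
  5        32.50        21.1713       105.8564
  6        32.50        19.4321       116.5927
  7       532.50       292.2328     2,045.6297
  Σ                    438.2428     2,520.3244
P = 438.2428; Macaulay duration = 2,520.3244 / 438.2428 = 5.75098 years.
Modified duration = D_Mac / (1 + y) = 5.75098 / 1.0895 = 5.27855 years.

5.279 years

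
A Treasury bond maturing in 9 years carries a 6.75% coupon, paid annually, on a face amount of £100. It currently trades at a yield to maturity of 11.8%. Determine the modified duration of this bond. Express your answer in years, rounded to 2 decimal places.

Periodic yield y = 0.118. First find Macaulay duration:
  t   CF        PV=CF/(1+0.118)^t    t·PV
  1         6.75         6.0376         6.0376
  2         6.75         5.4003        10.8007
  3         6.75         4.8303        14.4910
  4         6.75         4.3205        17.2821
  5         6.75         3.8645        19.3226
  6         6.75         3.4566        20.7398
  7         6.75         3.0918        21.6426
  8         6.75         2.7655        22.1238
  9       106.75        39.1194       352.0742
  Σ                     72.8865       484.5142
P = 72.8865; Macaulay duration = 484.5142 / 72.8865 = 6.64751 years.
Modified duration = D_Mac / (1 + y) = 6.64751 / 1.118 = 5.94590 years.

5.95 years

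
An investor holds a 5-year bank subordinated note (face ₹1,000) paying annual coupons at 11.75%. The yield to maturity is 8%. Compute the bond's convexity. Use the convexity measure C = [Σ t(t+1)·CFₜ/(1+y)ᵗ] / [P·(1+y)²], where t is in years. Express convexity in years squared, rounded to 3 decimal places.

19.750

With y = 0.08:
  t   CF        PV=CF/(1+0.08)^t    t·PV        t(t+1)·PV
  1       117.50       108.7963       108.7963         217.5926
  2       117.50       100.7373       201.4746         604.4239
  3       117.50        93.2753       279.8259       1,119.3035
  4       117.50        86.3660       345.4640       1,727.3202
  5     1,117.50       760.5517     3,802.7586      22,816.5517
  Σ                  1,149.7266     4,738.3194      26,485.1918
P = 1,149.7266.
Convexity = Σ t(t+1)·PV / [P·(1+y)²] = 26,485.1918 / (1,149.7266 × 1.166400) = 19.74972.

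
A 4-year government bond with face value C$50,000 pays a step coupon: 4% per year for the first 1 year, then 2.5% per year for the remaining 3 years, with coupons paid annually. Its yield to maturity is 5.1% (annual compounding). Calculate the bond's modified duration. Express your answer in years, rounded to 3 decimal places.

3.619 years

Periodic yield y = 0.051. First find Macaulay duration:
  t   CF        PV=CF/(1+0.051)^t    t·PV
  1     2,000.00     1,902.9496     1,902.9496
  2     1,250.00     1,131.6303     2,263.2607
  3     1,250.00     1,076.7177     3,230.1532
  4    51,250.00    42,003.2607   168,013.0427
  Σ                 46,114.5583   175,409.4061
P = 46,114.5583; Macaulay duration = 175,409.4061 / 46,114.5583 = 3.80378 years.
Modified duration = D_Mac / (1 + y) = 3.80378 / 1.051 = 3.61920 years.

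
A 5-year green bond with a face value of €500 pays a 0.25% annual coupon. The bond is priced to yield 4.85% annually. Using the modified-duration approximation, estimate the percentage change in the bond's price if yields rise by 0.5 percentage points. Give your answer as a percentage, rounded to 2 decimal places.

-2.37%

Periodic yield y = 0.0485. Modified duration first:
  t   CF        PV=CF/(1+0.0485)^t    t·PV
  1         1.25         1.1922         1.1922
  2         1.25         1.1370         2.2741
  3         1.25         1.0844         3.2533
  4         1.25         1.0343         4.1371
  5       501.25       395.5599     1,977.7993
  Σ                    400.0078     1,988.6559
P = 400.0078; D_Mac = 4.97154 yrs; D_mod = 4.97154/(1+0.0485) = 4.74158 yrs.
ΔP/P ≈ -D_mod · Δy = -4.74158 × (+0.005) = -0.023708 = -2.3708%.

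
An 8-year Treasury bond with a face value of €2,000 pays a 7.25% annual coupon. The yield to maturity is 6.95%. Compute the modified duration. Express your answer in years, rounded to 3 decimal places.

Periodic yield y = 0.0695. First find Macaulay duration:
  t   CF        PV=CF/(1+0.0695)^t    t·PV
  1       145.00       135.5774       135.5774
  2       145.00       126.7671       253.5341
  3       145.00       118.5293       355.5878
  4       145.00       110.8268       443.3073
  5       145.00       103.6249       518.1244
  6       145.00        96.8910       581.3458
  7       145.00        90.5946       634.1624
  8     2,145.00     1,253.0863    10,024.6905
  Σ                  2,035.8973    12,946.3297
P = 2,035.8973; Macaulay duration = 12,946.3297 / 2,035.8973 = 6.35903 years.
Modified duration = D_Mac / (1 + y) = 6.35903 / 1.0695 = 5.94580 years.

5.946 years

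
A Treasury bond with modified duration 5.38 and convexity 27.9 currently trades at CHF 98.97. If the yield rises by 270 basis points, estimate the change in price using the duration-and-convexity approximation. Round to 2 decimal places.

-CHF 13.37

Duration effect: -D_mod·Δy = -5.38 × (+0.027) = -0.145260
Convexity effect: ½·C·(Δy)² = 0.5 × 27.9 × (0.027)² = +0.01016955
ΔP/P ≈ -0.145260 + 0.01016955 = -0.13509045
ΔP ≈ 98.97 × (-0.13509045) = -13.3699018365.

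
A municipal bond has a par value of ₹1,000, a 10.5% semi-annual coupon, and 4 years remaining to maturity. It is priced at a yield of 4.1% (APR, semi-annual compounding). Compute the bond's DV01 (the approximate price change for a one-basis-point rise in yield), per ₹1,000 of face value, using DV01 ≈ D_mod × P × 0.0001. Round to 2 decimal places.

₹0.42

Periodic yield y = 0.0205.
  t   CF        PV=CF/(1+0.0205)^t    t·PV
  1        52.50        51.4454        51.4454
  2        52.50        50.4119       100.8239
  3        52.50        49.3992       148.1977
  4        52.50        48.4069       193.6276
  5        52.50        47.4345       237.1725
  6        52.50        46.4816       278.8897
  7        52.50        45.5479       318.8352
  8     1,052.50       894.7836     7,158.2691
  Σ                  1,233.9111     8,487.2610
P = 1,233.9111; D_Mac = 6.87834 half-year periods = 3.43917 yrs; D_mod = 3.37008 yrs.
DV01 ≈ 3.37008 × 1,233.9111 × 0.0001 = 0.415838.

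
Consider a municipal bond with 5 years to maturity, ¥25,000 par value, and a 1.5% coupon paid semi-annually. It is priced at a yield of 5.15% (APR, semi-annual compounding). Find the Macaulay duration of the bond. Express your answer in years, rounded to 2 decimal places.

4.82 years

Periodic yield y = 0.02575. Discount each cash flow and weight by its period:
  t   CF        PV=CF/(1+0.02575)^t    t·PV
  1       187.50       182.7931       182.7931
  2       187.50       178.2043       356.4086
  3       187.50       173.7308       521.1923
  4       187.50       169.3695       677.4779
  5       187.50       165.1177       825.5885
  6       187.50       160.9727       965.8360
  7       187.50       156.9317     1,098.5217
  8       187.50       152.9921     1,223.9370
  9       187.50       149.1515     1,342.3632
  10   25,187.50    19,533.0385   195,330.3855
  Σ                 21,022.3018   202,524.5037
Price P = Σ PV = 21,022.3018.
Macaulay duration = Σ(t·PV) / P = 202,524.5037 / 21,022.3018 = 9.63379 half-year periods.
In years: 9.63379 / 2 = 4.81690 years.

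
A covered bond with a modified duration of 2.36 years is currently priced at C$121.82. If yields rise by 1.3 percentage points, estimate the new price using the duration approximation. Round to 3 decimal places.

Duration approximation: ΔP/P ≈ -D_mod · Δy = -2.36 × (+0.013) = -0.030680.
New price ≈ 121.82 × (1 - 0.030680) = 118.0825624.

C$118.083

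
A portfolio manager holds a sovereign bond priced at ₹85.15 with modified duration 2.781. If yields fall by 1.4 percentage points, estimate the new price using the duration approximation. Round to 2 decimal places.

Duration approximation: ΔP/P ≈ -D_mod · Δy = -2.781 × (-0.014) = +0.038934.
New price ≈ 85.15 × (1 + 0.038934) = 88.4652301.

₹88.47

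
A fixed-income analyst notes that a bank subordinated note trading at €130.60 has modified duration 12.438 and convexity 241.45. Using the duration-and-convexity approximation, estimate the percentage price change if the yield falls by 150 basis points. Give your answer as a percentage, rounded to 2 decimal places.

+21.37%

Duration effect: -D_mod·Δy = -12.438 × (-0.015) = +0.186570
Convexity effect: ½·C·(Δy)² = 0.5 × 241.45 × (-0.015)² = +0.027163125
ΔP/P ≈ +0.186570 + 0.027163125 = +0.213733125
= +21.3733125%.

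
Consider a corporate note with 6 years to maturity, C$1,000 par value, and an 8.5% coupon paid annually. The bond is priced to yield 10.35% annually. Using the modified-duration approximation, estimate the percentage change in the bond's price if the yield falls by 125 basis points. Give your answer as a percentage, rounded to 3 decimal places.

+5.540%

Periodic yield y = 0.1035. Modified duration first:
  t   CF        PV=CF/(1+0.1035)^t    t·PV
  1        85.00        77.0276        77.0276
  2        85.00        69.8030       139.6061
  3        85.00        63.2560       189.7681
  4        85.00        57.3231       229.2924
  5        85.00        51.9466       259.7331
  6     1,085.00       600.8910     3,605.3461
  Σ                    920.2474     4,500.7733
P = 920.2474; D_Mac = 4.89083 yrs; D_mod = 4.89083/(1+0.1035) = 4.43211 yrs.
ΔP/P ≈ -D_mod · Δy = -4.43211 × (-0.0125) = +0.055401 = +5.5401%.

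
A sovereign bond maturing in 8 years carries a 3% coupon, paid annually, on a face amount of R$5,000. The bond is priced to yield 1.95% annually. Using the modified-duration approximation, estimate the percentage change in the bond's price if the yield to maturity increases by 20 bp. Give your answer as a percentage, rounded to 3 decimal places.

-1.425%

Periodic yield y = 0.0195. Modified duration first:
  t   CF        PV=CF/(1+0.0195)^t    t·PV
  1       150.00       147.1309       147.1309
  2       150.00       144.3168       288.6335
  3       150.00       141.5564       424.6693
  4       150.00       138.8489       555.3955
  5       150.00       136.1931       680.9655
  6       150.00       133.5881       801.5288
  7       150.00       131.0330       917.2309
  8     5,150.00     4,412.7507    35,302.0052
  Σ                  5,385.4179    39,117.5597
P = 5,385.4179; D_Mac = 7.26361 yrs; D_mod = 7.26361/(1+0.0195) = 7.12468 yrs.
ΔP/P ≈ -D_mod · Δy = -7.12468 × (+0.002) = -0.014249 = -1.4249%.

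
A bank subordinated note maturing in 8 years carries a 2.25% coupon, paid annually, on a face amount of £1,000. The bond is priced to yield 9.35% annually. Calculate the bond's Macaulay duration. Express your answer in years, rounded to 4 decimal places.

Periodic yield y = 0.0935. Discount each cash flow and weight by its year:
  t   CF        PV=CF/(1+0.0935)^t    t·PV
  1        22.50        20.5761        20.5761
  2        22.50        18.8168        37.6335
  3        22.50        17.2078        51.6235
  4        22.50        15.7365        62.9459
  5        22.50        14.3909        71.9546
  6        22.50        13.1604        78.9625
  7        22.50        12.0351        84.2460
  8     1,022.50       500.1647     4,001.3174
  Σ                    612.0884     4,409.2595
Price P = Σ PV = 612.0884.
Macaulay duration = Σ(t·PV) / P = 4,409.2595 / 612.0884 = 7.20363 years.

7.2036 years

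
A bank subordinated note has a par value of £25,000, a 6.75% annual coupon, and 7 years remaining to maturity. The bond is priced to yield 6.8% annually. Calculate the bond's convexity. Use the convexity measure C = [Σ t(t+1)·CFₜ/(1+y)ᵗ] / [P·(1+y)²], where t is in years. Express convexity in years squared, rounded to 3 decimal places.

With y = 0.068:
  t   CF        PV=CF/(1+0.068)^t    t·PV        t(t+1)·PV
  1     1,687.50     1,580.0562     1,580.0562       3,160.1124
  2     1,687.50     1,479.4534     2,958.9067       8,876.7201
  3     1,687.50     1,385.2559     4,155.7678      16,623.0714
  4     1,687.50     1,297.0561     5,188.2245      25,941.1226
  5     1,687.50     1,214.4720     6,072.3602      36,434.1610
  6     1,687.50     1,137.1461     6,822.8766      47,760.1361
  7    26,687.50    16,838.7219   117,871.0531     942,968.4245
  Σ                 24,932.1616   144,649.2451   1,081,763.7480
P = 24,932.1616.
Convexity = Σ t(t+1)·PV / [P·(1+y)²] = 1,081,763.7480 / (24,932.1616 × 1.140624) = 38.03908.

38.039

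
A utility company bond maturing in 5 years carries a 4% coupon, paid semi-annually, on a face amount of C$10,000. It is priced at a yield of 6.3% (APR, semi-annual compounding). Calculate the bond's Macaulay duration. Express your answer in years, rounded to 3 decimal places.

4.554 years

Periodic yield y = 0.0315. Discount each cash flow and weight by its period:
  t   CF        PV=CF/(1+0.0315)^t    t·PV
  1       200.00       193.8924       193.8924
  2       200.00       187.9713       375.9426
  3       200.00       182.2310       546.6931
  4       200.00       176.6660       706.6641
  5       200.00       171.2710       856.3550
  6       200.00       166.0407       996.2443
  7       200.00       160.9702     1,126.7911
  8       200.00       156.0544     1,248.4355
  9       200.00       151.2888     1,361.5996
  10   10,200.00     7,480.1077    74,801.0766
  Σ                  9,026.4936    82,213.6943
Price P = Σ PV = 9,026.4936.
Macaulay duration = Σ(t·PV) / P = 82,213.6943 / 9,026.4936 = 9.10804 half-year periods.
In years: 9.10804 / 2 = 4.55402 years.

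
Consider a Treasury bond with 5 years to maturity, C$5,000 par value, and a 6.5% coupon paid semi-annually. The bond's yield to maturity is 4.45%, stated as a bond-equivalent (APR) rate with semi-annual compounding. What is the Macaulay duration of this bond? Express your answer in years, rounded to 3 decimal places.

Periodic yield y = 0.02225. Discount each cash flow and weight by its period:
  t   CF        PV=CF/(1+0.02225)^t    t·PV
  1       162.50       158.9631       158.9631
  2       162.50       155.5031       311.0063
  3       162.50       152.1185       456.3555
  4       162.50       148.8075       595.2301
  5       162.50       145.5686       727.8431
  6       162.50       142.4002       854.4013
  7       162.50       139.3008       975.1054
  8       162.50       136.2688     1,090.1503
  9       162.50       133.3028     1,199.7253
  10    5,162.50     4,142.7514    41,427.5140
  Σ                  5,454.9848    47,796.2943
Price P = Σ PV = 5,454.9848.
Macaulay duration = Σ(t·PV) / P = 47,796.2943 / 5,454.9848 = 8.76195 half-year periods.
In years: 8.76195 / 2 = 4.38097 years.

4.381 years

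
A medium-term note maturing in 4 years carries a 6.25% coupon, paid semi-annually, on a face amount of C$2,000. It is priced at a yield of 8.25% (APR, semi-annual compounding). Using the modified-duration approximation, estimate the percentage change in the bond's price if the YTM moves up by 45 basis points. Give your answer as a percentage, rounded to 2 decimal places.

Periodic yield y = 0.04125. Modified duration first:
  t   CF        PV=CF/(1+0.04125)^t    t·PV
  1        62.50        60.0240        60.0240
  2        62.50        57.6461       115.2922
  3        62.50        55.3624       166.0872
  4        62.50        53.1692       212.6767
  5        62.50        51.0628       255.3142
  6        62.50        49.0399       294.2396
  7        62.50        47.0972       329.6803
  8     2,062.50     1,492.6358    11,941.0861
  Σ                  1,866.0374    13,374.4003
P = 1,866.0374; D_Mac = 7.16727 half-year periods = 3.58364 yrs; D_mod = 3.58364/(1+0.04125) = 3.44167 yrs.
ΔP/P ≈ -D_mod · Δy = -3.44167 × (+0.0045) = -0.015488 = -1.5488%.

-1.55%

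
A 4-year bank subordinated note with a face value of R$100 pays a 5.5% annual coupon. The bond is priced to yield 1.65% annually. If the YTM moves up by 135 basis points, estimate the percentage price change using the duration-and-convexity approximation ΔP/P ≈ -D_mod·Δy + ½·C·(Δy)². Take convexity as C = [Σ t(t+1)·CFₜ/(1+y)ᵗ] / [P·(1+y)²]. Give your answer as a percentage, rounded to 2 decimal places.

With y = 0.0165:
  t   CF        PV=CF/(1+0.0165)^t    t·PV        t(t+1)·PV
  1         5.50         5.4107         5.4107          10.8214
  2         5.50         5.3229        10.6458          31.9374
  3         5.50         5.2365        15.7095          62.8379
  4       105.50        98.8150       395.2600       1,976.3002
  Σ                    114.7851       427.0260       2,081.8970
P = 114.7851; D_Mac = 3.72022 yrs; D_mod = 3.65983 yrs; C = 17.55330.
Duration effect: -3.65983 × (+0.0135) = -0.049408
Convexity effect: 0.5 × 17.55330 × (0.0135)² = +0.0015995
ΔP/P ≈ -0.049408 + 0.0015995 = -0.047808 = -4.7808%.

-4.78%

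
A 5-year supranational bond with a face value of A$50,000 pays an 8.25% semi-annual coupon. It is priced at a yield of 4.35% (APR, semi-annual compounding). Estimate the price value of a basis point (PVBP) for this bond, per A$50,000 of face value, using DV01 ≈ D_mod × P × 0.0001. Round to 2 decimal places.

Periodic yield y = 0.02175.
  t   CF        PV=CF/(1+0.02175)^t    t·PV
  1     2,062.50     2,018.5955     2,018.5955
  2     2,062.50     1,975.6257     3,951.2514
  3     2,062.50     1,933.5705     5,800.7116
  4     2,062.50     1,892.4106     7,569.6424
  5     2,062.50     1,852.1268     9,260.6342
  6     2,062.50     1,812.7006    10,876.2036
  7     2,062.50     1,774.1136    12,418.7954
  8     2,062.50     1,736.3481    13,890.7845
  9     2,062.50     1,699.3864    15,294.4777
  10   52,062.50    41,983.4917   419,834.9166
  Σ                 58,678.3696   500,916.0129
P = 58,678.3696; D_Mac = 8.53664 half-year periods = 4.26832 yrs; D_mod = 4.17746 yrs.
DV01 ≈ 4.17746 × 58,678.3696 × 0.0001 = 24.512650.

A$24.51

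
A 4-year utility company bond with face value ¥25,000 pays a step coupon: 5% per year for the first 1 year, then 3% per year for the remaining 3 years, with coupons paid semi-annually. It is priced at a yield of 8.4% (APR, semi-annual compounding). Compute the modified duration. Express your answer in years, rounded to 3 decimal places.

Periodic yield y = 0.042. First find Macaulay duration:
  t   CF        PV=CF/(1+0.042)^t    t·PV
  1       625.00       599.8081       599.8081
  2       625.00       575.6315     1,151.2631
  3       375.00       331.4577       994.3731
  4       375.00       318.0976     1,272.3904
  5       375.00       305.2760     1,526.3800
  6       375.00       292.9712     1,757.8273
  7       375.00       281.1624     1,968.1368
  8    25,375.00    18,258.4665   146,067.7321
  Σ                 20,962.8710   155,337.9108
P = 20,962.8710; Macaulay duration = 155,337.9108 / 20,962.8710 = 7.41014 half-year periods = 3.70507 years.
Modified duration = D_Mac / (1 + y) = 3.70507 / 1.042 = 3.55573 years.

3.556 years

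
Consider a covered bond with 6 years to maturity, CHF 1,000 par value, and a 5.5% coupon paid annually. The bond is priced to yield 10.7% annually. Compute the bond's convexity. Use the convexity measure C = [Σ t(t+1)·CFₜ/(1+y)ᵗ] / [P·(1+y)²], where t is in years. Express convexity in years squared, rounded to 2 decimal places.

27.96

With y = 0.107:
  t   CF        PV=CF/(1+0.107)^t    t·PV        t(t+1)·PV
  1        55.00        49.6838        49.6838          99.3677
  2        55.00        44.8815        89.7630         269.2891
  3        55.00        40.5434       121.6301         486.5204
  4        55.00        36.6245       146.4982         732.4908
  5        55.00        33.0845       165.4225         992.5350
  6     1,055.00       573.2799     3,439.6796      24,077.7569
  Σ                    778.0977     4,012.6772      26,657.9599
P = 778.0977.
Convexity = Σ t(t+1)·PV / [P·(1+y)²] = 26,657.9599 / (778.0977 × 1.225449) = 27.95745.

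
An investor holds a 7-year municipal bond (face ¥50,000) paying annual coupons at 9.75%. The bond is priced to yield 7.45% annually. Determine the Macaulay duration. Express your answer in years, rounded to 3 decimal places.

5.485 years

Periodic yield y = 0.0745. Discount each cash flow and weight by its year:
  t   CF        PV=CF/(1+0.0745)^t    t·PV
  1     4,875.00     4,536.9940     4,536.9940
  2     4,875.00     4,222.4234     8,444.8468
  3     4,875.00     3,929.6635    11,788.9904
  4     4,875.00     3,657.2019    14,628.8077
  5     4,875.00     3,403.6314    17,018.1570
  6     4,875.00     3,167.6421    19,005.8524
  7    54,875.00    33,184.0657   232,288.4598
  Σ                 56,101.6219   307,712.1081
Price P = Σ PV = 56,101.6219.
Macaulay duration = Σ(t·PV) / P = 307,712.1081 / 56,101.6219 = 5.48491 years.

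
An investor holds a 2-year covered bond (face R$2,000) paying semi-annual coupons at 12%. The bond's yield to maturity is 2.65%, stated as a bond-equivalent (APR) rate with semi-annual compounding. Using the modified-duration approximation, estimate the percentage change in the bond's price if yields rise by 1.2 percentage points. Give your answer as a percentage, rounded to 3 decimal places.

Periodic yield y = 0.01325. Modified duration first:
  t   CF        PV=CF/(1+0.01325)^t    t·PV
  1       120.00       118.4308       118.4308
  2       120.00       116.8821       233.7642
  3       120.00       115.3537       346.0610
  4     2,120.00     2,011.2655     8,045.0621
  Σ                  2,361.9321     8,743.3181
P = 2,361.9321; D_Mac = 3.70177 half-year periods = 1.85088 yrs; D_mod = 1.85088/(1+0.01325) = 1.82668 yrs.
ΔP/P ≈ -D_mod · Δy = -1.82668 × (+0.012) = -0.021920 = -2.1920%.

-2.192%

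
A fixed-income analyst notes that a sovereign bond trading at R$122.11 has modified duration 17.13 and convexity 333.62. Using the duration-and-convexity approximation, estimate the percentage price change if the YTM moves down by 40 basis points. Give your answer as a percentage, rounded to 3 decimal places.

Duration effect: -D_mod·Δy = -17.13 × (-0.004) = +0.068520
Convexity effect: ½·C·(Δy)² = 0.5 × 333.62 × (-0.004)² = +0.00266896
ΔP/P ≈ +0.068520 + 0.00266896 = +0.07118896
= +7.118896%.

+7.119%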